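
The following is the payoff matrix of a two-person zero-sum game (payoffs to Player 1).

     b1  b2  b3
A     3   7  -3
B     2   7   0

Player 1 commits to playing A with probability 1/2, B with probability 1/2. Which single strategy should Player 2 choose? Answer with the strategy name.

b3

If Player 2 plays b1, Player 1's expected payoff is (1/2)·3 + (1/2)·2 = 5/2.
If Player 2 plays b2, Player 1's expected payoff is (1/2)·7 + (1/2)·7 = 7.
If Player 2 plays b3, Player 1's expected payoff is (1/2)·(-3) + (1/2)·0 = -3/2.
Player 2 minimizes Player 1's payoff; the smallest is -3/2, so the best response is b3.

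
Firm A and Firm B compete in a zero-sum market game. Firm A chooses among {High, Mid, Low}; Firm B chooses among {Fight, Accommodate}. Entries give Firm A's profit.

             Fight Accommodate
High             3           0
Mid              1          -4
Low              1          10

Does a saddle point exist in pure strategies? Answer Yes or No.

No

Row minima: High → 0, Mid → -4, Low → 1; maximin = 1.
Column maxima: Fight → 3, Accommodate → 10; minimax = 3.
1 ≠ 3, so no pure-strategy equilibrium exists.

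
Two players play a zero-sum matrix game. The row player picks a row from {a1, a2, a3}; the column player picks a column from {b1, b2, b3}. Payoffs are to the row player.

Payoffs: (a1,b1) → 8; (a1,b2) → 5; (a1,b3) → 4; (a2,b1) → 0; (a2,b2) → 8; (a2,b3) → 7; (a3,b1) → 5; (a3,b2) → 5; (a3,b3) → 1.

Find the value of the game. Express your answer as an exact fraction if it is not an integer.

Row minima: a1 → 4, a2 → 0, a3 → 1; maximin = 4.
Column maxima: b1 → 8, b2 → 8, b3 → 7; minimax = 7.
4 ≠ 7, so there is no saddle point; optimal play is mixed.
b2 is strictly dominated by b3 (it gives the row player strictly more in every row), so the column player never plays it.
With b2 eliminated, a3 is strictly dominated by a1 (a1 gives the row player strictly more in every remaining column), so the row player never plays it.
On the remaining 2×2 (a1, a2 vs b1, b3):
Let the row player play a1 with probability p. Expected payoff against b1: 8p + 0(1−p) = 8p; against b3: 4p + 7(1−p) = −3p + 7.
Setting these equal: 8p = −3p + 7 ⇒ 11p = 7 ⇒ p = 7/11, and the value is (8)·(7/11) = 56/11.
For the column player: with q = P(b1), equating a1's and a2's payoffs gives 4q + 4 = −7q + 7 ⇒ q = 3/11.

56/11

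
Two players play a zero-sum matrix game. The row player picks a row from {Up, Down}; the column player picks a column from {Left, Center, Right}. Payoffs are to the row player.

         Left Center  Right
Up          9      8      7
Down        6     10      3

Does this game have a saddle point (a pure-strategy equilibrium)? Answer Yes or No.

Row minima: Up → 7, Down → 3; maximin = 7.
Column maxima: Left → 9, Center → 10, Right → 7; minimax = 7.
maximin = minimax = 7, so a saddle point exists.

Yes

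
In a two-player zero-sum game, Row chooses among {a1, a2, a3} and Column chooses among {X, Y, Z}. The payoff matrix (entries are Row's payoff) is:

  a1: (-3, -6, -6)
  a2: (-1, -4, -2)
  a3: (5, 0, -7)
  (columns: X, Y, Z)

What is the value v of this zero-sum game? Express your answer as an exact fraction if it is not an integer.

-28/9

Row minima: a1 → -6, a2 → -4, a3 → -7; maximin = -4.
Column maxima: X → 5, Y → 0, Z → -2; minimax = -2.
-4 ≠ -2, so there is no saddle point; optimal play is mixed.
a1 is strictly dominated by a2, so Row never plays it.
X is strictly dominated by Y (it gives Row strictly more in every row), so Column never plays it.
On the remaining 2×2 (a2, a3 vs Y, Z):
Let Row play a2 with probability p. Expected payoff against Y: (-4)p + 0(1−p) = −4p; against Z: (-2)p + (-7)(1−p) = 5p − 7.
Setting these equal: −4p = 5p − 7 ⇒ −9p = -7 ⇒ p = 7/9, and the value is (-4)·(7/9) = -28/9.
For Column: with q = P(Y), equating a2's and a3's payoffs gives −2q − 2 = 7q − 7 ⇒ q = 5/9.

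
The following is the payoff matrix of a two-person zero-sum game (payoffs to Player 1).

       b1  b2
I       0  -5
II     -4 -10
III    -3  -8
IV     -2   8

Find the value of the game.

Row minima: I → -5, II → -10, III → -8, IV → -2; maximin = -2.
Column maxima: b1 → 0, b2 → 8; minimax = 0.
-2 ≠ 0, so there is no saddle point; optimal play is mixed.
II is strictly dominated by I, so Player 1 never plays it.
III is strictly dominated by I, so Player 1 never plays it.
On the remaining 2×2 (I, IV vs b1, b2):
Let Player 1 play I with probability p. Expected payoff against b1: 0p + (-2)(1−p) = 2p − 2; against b2: (-5)p + 8(1−p) = −13p + 8.
Setting these equal: 2p − 2 = −13p + 8 ⇒ 15p = 10 ⇒ p = 2/3, and the value is (2)·(2/3) − 2 = -2/3.
For Player 2: with q = P(b1), equating I's and IV's payoffs gives 5q − 5 = −10q + 8 ⇒ q = 13/15.

-2/3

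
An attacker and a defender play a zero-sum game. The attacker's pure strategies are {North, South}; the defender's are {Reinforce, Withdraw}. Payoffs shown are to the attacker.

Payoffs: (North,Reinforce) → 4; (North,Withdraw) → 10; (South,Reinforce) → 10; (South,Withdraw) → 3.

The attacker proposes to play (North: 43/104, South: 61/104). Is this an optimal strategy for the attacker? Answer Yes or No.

Against Reinforce this mix gives (43/104)·4 + (61/104)·10 = 391/52.
Against Withdraw this mix gives (43/104)·10 + (61/104)·3 = 613/104.
The defender will play Withdraw, holding the attacker to 613/104. Shifting weight toward the row that does better against Withdraw would raise this floor (the equalizing mix achieves 88/13 against both Withdraw and Reinforce), so the proposed strategy is not optimal.

No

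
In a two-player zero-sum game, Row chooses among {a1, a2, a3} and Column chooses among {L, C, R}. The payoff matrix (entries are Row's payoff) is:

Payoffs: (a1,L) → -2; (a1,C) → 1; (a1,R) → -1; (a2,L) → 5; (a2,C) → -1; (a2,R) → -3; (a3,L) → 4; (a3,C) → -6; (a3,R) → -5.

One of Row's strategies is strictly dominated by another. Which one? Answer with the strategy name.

a3

a2 gives a strictly higher payoff than a3 against every column: 5 > 4, -1 > -6, -3 > -5.
So a3 is strictly dominated and Row never plays it.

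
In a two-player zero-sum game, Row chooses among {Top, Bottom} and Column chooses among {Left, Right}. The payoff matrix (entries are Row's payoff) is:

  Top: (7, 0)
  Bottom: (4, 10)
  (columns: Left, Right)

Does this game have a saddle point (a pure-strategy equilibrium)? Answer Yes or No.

Row minima: Top → 0, Bottom → 4; maximin = 4.
Column maxima: Left → 7, Right → 10; minimax = 7.
4 ≠ 7, so no pure-strategy equilibrium exists.

No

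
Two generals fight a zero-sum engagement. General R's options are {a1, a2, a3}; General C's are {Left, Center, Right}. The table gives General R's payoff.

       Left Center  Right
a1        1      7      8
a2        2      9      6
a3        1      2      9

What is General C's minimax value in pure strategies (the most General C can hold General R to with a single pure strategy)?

2

Column maxima: Left → 2, Center → 9, Right → 9.
The smallest of these is 2.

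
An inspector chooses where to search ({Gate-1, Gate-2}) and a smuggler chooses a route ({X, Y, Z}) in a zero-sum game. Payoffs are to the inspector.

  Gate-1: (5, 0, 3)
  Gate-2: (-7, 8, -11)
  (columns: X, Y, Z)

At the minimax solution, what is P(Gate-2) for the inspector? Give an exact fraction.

3/22

Row minima: Gate-1 → 0, Gate-2 → -11; maximin = 0.
Column maxima: X → 5, Y → 8, Z → 3; minimax = 3.
0 ≠ 3, so there is no saddle point; optimal play is mixed.
X is strictly dominated by Z (it gives the inspector strictly more in every row), so the smuggler never plays it.
On the remaining 2×2 (Gate-1, Gate-2 vs Y, Z):
Let the inspector play Gate-1 with probability p. Expected payoff against Y: 0p + 8(1−p) = −8p + 8; against Z: 3p + (-11)(1−p) = 14p − 11.
Setting these equal: −8p + 8 = 14p − 11 ⇒ −22p = -19 ⇒ p = 19/22, and the value is (-8)·(19/22) + 8 = 12/11.
For the smuggler: with q = P(Y), equating Gate-1's and Gate-2's payoffs gives −3q + 3 = 19q − 11 ⇒ q = 7/11.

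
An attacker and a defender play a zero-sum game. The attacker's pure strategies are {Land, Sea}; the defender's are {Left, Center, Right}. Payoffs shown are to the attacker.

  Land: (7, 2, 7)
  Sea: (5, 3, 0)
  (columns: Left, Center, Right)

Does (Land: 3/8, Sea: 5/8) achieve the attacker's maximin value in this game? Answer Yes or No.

Against Left this mix gives (3/8)·7 + (5/8)·5 = 23/4.
Against Center this mix gives (3/8)·2 + (5/8)·3 = 21/8.
Against Right this mix gives (3/8)·7 + (5/8)·0 = 21/8.
All of the defender's active replies (Center, Right) yield 21/8, and no column does worse for the attacker. The mix makes the defender indifferent and guarantees 21/8, so it is optimal.

Yes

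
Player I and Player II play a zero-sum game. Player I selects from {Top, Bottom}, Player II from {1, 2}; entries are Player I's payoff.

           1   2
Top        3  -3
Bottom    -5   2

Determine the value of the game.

Row minima: Top → -3, Bottom → -5; maximin = -3.
Column maxima: 1 → 3, 2 → 2; minimax = 2.
-3 ≠ 2, so there is no saddle point; optimal play is mixed.
Let Player I play Top with probability p. Expected payoff against 1: 3p + (-5)(1−p) = 8p − 5; against 2: (-3)p + 2(1−p) = −5p + 2.
Setting these equal: 8p − 5 = −5p + 2 ⇒ 13p = 7 ⇒ p = 7/13, and the value is (8)·(7/13) − 5 = -9/13.
For Player II: with q = P(1), equating Top's and Bottom's payoffs gives 6q − 3 = −7q + 2 ⇒ q = 5/13.

-9/13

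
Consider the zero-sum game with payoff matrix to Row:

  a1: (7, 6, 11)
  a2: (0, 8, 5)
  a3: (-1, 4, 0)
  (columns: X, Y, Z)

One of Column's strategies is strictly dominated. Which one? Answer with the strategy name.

X holds Row's payoff strictly below Z in every row: 7 < 11, 0 < 5, -1 < 0.
So Z is strictly dominated for Column.

Z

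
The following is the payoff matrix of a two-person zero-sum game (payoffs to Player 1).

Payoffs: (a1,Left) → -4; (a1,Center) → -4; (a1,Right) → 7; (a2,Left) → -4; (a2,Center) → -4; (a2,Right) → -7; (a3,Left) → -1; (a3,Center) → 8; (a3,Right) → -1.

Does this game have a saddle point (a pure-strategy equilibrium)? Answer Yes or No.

Yes

Row minima: a1 → -4, a2 → -7, a3 → -1; maximin = -1.
Column maxima: Left → -1, Center → 8, Right → 7; minimax = -1.
maximin = minimax = -1, so a saddle point exists.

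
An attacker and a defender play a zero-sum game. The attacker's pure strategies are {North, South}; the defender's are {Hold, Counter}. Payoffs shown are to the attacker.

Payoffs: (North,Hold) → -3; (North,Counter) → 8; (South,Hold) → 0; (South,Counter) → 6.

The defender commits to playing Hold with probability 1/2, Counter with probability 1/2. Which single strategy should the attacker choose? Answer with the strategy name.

South

Expected payoff of North: (1/2)·(-3) + (1/2)·8 = 5/2.
Expected payoff of South: (1/2)·0 + (1/2)·6 = 3.
The largest is 3, so the attacker's best response is South.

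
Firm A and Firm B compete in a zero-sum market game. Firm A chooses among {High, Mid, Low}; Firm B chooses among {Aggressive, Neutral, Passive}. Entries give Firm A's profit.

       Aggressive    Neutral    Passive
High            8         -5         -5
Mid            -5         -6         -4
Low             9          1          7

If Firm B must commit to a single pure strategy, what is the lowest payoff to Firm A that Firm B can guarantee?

1

Column maxima: Aggressive → 9, Neutral → 1, Passive → 7.
The smallest of these is 1.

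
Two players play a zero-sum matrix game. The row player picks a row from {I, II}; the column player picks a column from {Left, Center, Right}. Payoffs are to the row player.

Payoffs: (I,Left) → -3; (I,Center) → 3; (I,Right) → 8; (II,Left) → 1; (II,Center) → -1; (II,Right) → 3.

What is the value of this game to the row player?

Row minima: I → -3, II → -1; maximin = -1.
Column maxima: Left → 1, Center → 3, Right → 8; minimax = 1.
-1 ≠ 1, so there is no saddle point; optimal play is mixed.
Right is strictly dominated by Left (it gives the row player strictly more in every row), so the column player never plays it.
On the remaining 2×2 (I, II vs Left, Center):
Let the row player play I with probability p. Expected payoff against Left: (-3)p + 1(1−p) = −4p + 1; against Center: 3p + (-1)(1−p) = 4p − 1.
Setting these equal: −4p + 1 = 4p − 1 ⇒ −8p = -2 ⇒ p = 1/4, and the value is (-4)·(1/4) + 1 = 0.
For the column player: with q = P(Left), equating I's and II's payoffs gives −6q + 3 = 2q − 1 ⇒ q = 1/2.

0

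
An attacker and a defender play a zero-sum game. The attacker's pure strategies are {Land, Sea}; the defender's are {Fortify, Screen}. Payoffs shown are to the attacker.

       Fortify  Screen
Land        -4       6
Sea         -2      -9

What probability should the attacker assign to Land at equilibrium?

7/17

Row minima: Land → -4, Sea → -9; maximin = -4.
Column maxima: Fortify → -2, Screen → 6; minimax = -2.
-4 ≠ -2, so there is no saddle point; optimal play is mixed.
Let the attacker play Land with probability p. Expected payoff against Fortify: (-4)p + (-2)(1−p) = −2p − 2; against Screen: 6p + (-9)(1−p) = 15p − 9.
Setting these equal: −2p − 2 = 15p − 9 ⇒ −17p = -7 ⇒ p = 7/17, and the value is (-2)·(7/17) − 2 = -48/17.
For the defender: with q = P(Fortify), equating Land's and Sea's payoffs gives −10q + 6 = 7q − 9 ⇒ q = 15/17.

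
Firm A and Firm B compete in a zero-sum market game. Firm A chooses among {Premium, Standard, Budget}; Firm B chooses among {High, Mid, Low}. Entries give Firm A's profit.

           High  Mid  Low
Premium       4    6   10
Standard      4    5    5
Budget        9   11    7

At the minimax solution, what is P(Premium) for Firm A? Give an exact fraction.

Row minima: Premium → 4, Standard → 4, Budget → 7; maximin = 7.
Column maxima: High → 9, Mid → 11, Low → 10; minimax = 9.
7 ≠ 9, so there is no saddle point; optimal play is mixed.
Standard is strictly dominated by Budget, so Firm A never plays it.
Mid is strictly dominated by High (it gives Firm A strictly more in every row), so Firm B never plays it.
On the remaining 2×2 (Premium, Budget vs High, Low):
Let Firm A play Premium with probability p. Expected payoff against High: 4p + 9(1−p) = −5p + 9; against Low: 10p + 7(1−p) = 3p + 7.
Setting these equal: −5p + 9 = 3p + 7 ⇒ −8p = -2 ⇒ p = 1/4, and the value is (-5)·(1/4) + 9 = 31/4.
For Firm B: with q = P(High), equating Premium's and Budget's payoffs gives −6q + 10 = 2q + 7 ⇒ q = 3/8.

1/4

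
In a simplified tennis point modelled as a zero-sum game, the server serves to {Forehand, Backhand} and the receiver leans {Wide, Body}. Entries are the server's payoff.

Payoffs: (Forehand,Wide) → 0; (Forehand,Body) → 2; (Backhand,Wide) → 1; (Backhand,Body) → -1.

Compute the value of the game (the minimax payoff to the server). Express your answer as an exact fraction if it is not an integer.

1/2

Row minima: Forehand → 0, Backhand → -1; maximin = 0.
Column maxima: Wide → 1, Body → 2; minimax = 1.
0 ≠ 1, so there is no saddle point; optimal play is mixed.
Let the server play Forehand with probability p. Expected payoff against Wide: 0p + 1(1−p) = −p + 1; against Body: 2p + (-1)(1−p) = 3p − 1.
Setting these equal: −p + 1 = 3p − 1 ⇒ −4p = -2 ⇒ p = 1/2, and the value is (-1)·(1/2) + 1 = 1/2.
For the receiver: with q = P(Wide), equating Forehand's and Backhand's payoffs gives −2q + 2 = 2q − 1 ⇒ q = 3/4.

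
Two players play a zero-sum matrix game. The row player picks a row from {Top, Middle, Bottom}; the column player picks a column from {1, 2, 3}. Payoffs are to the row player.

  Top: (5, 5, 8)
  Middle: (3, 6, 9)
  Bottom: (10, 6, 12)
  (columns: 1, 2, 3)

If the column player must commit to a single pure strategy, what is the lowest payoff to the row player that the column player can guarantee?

Column maxima: 1 → 10, 2 → 6, 3 → 12.
The smallest of these is 6.

6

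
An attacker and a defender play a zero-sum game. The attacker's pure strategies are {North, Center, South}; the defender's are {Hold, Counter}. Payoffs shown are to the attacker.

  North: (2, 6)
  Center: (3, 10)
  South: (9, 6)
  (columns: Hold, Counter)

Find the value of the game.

36/5

Row minima: North → 2, Center → 3, South → 6; maximin = 6.
Column maxima: Hold → 9, Counter → 10; minimax = 9.
6 ≠ 9, so there is no saddle point; optimal play is mixed.
North is strictly dominated by Center, so the attacker never plays it.
On the remaining 2×2 (Center, South vs Hold, Counter):
Let the attacker play Center with probability p. Expected payoff against Hold: 3p + 9(1−p) = −6p + 9; against Counter: 10p + 6(1−p) = 4p + 6.
Setting these equal: −6p + 9 = 4p + 6 ⇒ −10p = -3 ⇒ p = 3/10, and the value is (-6)·(3/10) + 9 = 36/5.
For the defender: with q = P(Hold), equating Center's and South's payoffs gives −7q + 10 = 3q + 6 ⇒ q = 2/5.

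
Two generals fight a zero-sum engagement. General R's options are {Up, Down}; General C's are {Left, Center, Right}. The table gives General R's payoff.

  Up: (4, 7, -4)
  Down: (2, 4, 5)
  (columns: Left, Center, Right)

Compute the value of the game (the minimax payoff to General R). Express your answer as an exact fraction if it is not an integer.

28/11

Row minima: Up → -4, Down → 2; maximin = 2.
Column maxima: Left → 4, Center → 7, Right → 5; minimax = 4.
2 ≠ 4, so there is no saddle point; optimal play is mixed.
Center is strictly dominated by Left (it gives General R strictly more in every row), so General C never plays it.
On the remaining 2×2 (Up, Down vs Left, Right):
Let General R play Up with probability p. Expected payoff against Left: 4p + 2(1−p) = 2p + 2; against Right: (-4)p + 5(1−p) = −9p + 5.
Setting these equal: 2p + 2 = −9p + 5 ⇒ 11p = 3 ⇒ p = 3/11, and the value is (2)·(3/11) + 2 = 28/11.
For General C: with q = P(Left), equating Up's and Down's payoffs gives 8q − 4 = −3q + 5 ⇒ q = 9/11.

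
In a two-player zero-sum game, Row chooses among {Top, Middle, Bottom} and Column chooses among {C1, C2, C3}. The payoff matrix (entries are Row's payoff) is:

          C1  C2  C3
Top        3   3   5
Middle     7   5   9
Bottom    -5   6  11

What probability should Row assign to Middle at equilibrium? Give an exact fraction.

11/13

Row minima: Top → 3, Middle → 5, Bottom → -5; maximin = 5.
Column maxima: C1 → 7, C2 → 6, C3 → 11; minimax = 6.
5 ≠ 6, so there is no saddle point; optimal play is mixed.
Top is strictly dominated by Middle, so Row never plays it.
C3 is strictly dominated by C1 (it gives Row strictly more in every row), so Column never plays it.
On the remaining 2×2 (Middle, Bottom vs C1, C2):
Let Row play Middle with probability p. Expected payoff against C1: 7p + (-5)(1−p) = 12p − 5; against C2: 5p + 6(1−p) = −p + 6.
Setting these equal: 12p − 5 = −p + 6 ⇒ 13p = 11 ⇒ p = 11/13, and the value is (12)·(11/13) − 5 = 67/13.
For Column: with q = P(C1), equating Middle's and Bottom's payoffs gives 2q + 5 = −11q + 6 ⇒ q = 1/13.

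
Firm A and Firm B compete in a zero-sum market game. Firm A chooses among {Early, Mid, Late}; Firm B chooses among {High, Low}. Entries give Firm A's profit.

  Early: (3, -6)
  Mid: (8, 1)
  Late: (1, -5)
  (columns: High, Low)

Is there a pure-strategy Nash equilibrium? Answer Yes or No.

Row minima: Early → -6, Mid → 1, Late → -5; maximin = 1.
Column maxima: High → 8, Low → 1; minimax = 1.
maximin = minimax = 1, so a saddle point exists.

Yes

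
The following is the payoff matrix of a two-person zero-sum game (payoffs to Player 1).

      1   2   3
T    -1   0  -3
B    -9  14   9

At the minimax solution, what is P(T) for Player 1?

9/10

Row minima: T → -3, B → -9; maximin = -3.
Column maxima: 1 → -1, 2 → 14, 3 → 9; minimax = -1.
-3 ≠ -1, so there is no saddle point; optimal play is mixed.
2 is strictly dominated by 1 (it gives Player 1 strictly more in every row), so Player 2 never plays it.
On the remaining 2×2 (T, B vs 1, 3):
Let Player 1 play T with probability p. Expected payoff against 1: (-1)p + (-9)(1−p) = 8p − 9; against 3: (-3)p + 9(1−p) = −12p + 9.
Setting these equal: 8p − 9 = −12p + 9 ⇒ 20p = 18 ⇒ p = 9/10, and the value is (8)·(9/10) − 9 = -9/5.
For Player 2: with q = P(1), equating T's and B's payoffs gives 2q − 3 = −18q + 9 ⇒ q = 3/5.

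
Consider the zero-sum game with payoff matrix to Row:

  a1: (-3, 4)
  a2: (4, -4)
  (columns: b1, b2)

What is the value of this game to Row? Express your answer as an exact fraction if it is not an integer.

Row minima: a1 → -3, a2 → -4; maximin = -3.
Column maxima: b1 → 4, b2 → 4; minimax = 4.
-3 ≠ 4, so there is no saddle point; optimal play is mixed.
Let Row play a1 with probability p. Expected payoff against b1: (-3)p + 4(1−p) = −7p + 4; against b2: 4p + (-4)(1−p) = 8p − 4.
Setting these equal: −7p + 4 = 8p − 4 ⇒ −15p = -8 ⇒ p = 8/15, and the value is (-7)·(8/15) + 4 = 4/15.
For Column: with q = P(b1), equating a1's and a2's payoffs gives −7q + 4 = 8q − 4 ⇒ q = 8/15.

4/15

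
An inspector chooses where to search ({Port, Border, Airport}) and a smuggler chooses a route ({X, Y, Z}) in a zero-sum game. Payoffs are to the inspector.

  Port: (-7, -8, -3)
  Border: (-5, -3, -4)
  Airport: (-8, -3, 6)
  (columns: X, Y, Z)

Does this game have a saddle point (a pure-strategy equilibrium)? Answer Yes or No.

Row minima: Port → -8, Border → -5, Airport → -8; maximin = -5.
Column maxima: X → -5, Y → -3, Z → 6; minimax = -5.
maximin = minimax = -5, so a saddle point exists.

Yes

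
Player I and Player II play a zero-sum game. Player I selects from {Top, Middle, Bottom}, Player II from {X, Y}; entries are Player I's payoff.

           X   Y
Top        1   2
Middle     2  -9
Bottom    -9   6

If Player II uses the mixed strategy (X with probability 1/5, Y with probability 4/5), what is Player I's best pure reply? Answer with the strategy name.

Bottom

Expected payoff of Top: (1/5)·1 + (4/5)·2 = 9/5.
Expected payoff of Middle: (1/5)·2 + (4/5)·(-9) = -34/5.
Expected payoff of Bottom: (1/5)·(-9) + (4/5)·6 = 3.
The largest is 3, so Player I's best response is Bottom.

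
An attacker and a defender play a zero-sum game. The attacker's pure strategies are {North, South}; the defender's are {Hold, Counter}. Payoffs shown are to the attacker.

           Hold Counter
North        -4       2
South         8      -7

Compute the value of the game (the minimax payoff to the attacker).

-4/7

Row minima: North → -4, South → -7; maximin = -4.
Column maxima: Hold → 8, Counter → 2; minimax = 2.
-4 ≠ 2, so there is no saddle point; optimal play is mixed.
Let the attacker play North with probability p. Expected payoff against Hold: (-4)p + 8(1−p) = −12p + 8; against Counter: 2p + (-7)(1−p) = 9p − 7.
Setting these equal: −12p + 8 = 9p − 7 ⇒ −21p = -15 ⇒ p = 5/7, and the value is (-12)·(5/7) + 8 = -4/7.
For the defender: with q = P(Hold), equating North's and South's payoffs gives −6q + 2 = 15q − 7 ⇒ q = 3/7.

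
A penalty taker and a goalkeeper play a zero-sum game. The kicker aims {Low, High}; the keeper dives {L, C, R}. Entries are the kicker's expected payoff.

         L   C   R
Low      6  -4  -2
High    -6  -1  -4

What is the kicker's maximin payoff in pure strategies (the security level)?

Row minima: Low → -4, High → -6.
The best of these is -4.

-4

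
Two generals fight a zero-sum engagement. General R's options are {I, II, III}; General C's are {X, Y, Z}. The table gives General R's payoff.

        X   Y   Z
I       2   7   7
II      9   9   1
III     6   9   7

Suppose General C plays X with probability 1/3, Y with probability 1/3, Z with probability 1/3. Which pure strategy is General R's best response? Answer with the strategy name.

III

Expected payoff of I: (1/3)·2 + (1/3)·7 + (1/3)·7 = 16/3.
Expected payoff of II: (1/3)·9 + (1/3)·9 + (1/3)·1 = 19/3.
Expected payoff of III: (1/3)·6 + (1/3)·9 + (1/3)·7 = 22/3.
The largest is 22/3, so General R's best response is III.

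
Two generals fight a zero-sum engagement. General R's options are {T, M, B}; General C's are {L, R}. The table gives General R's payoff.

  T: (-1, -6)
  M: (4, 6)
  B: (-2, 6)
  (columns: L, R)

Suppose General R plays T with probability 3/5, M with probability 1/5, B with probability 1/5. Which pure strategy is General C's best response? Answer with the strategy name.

R

If General C plays L, General R's expected payoff is (3/5)·(-1) + (1/5)·4 + (1/5)·(-2) = -1/5.
If General C plays R, General R's expected payoff is (3/5)·(-6) + (1/5)·6 + (1/5)·6 = -6/5.
General C minimizes General R's payoff; the smallest is -6/5, so the best response is R.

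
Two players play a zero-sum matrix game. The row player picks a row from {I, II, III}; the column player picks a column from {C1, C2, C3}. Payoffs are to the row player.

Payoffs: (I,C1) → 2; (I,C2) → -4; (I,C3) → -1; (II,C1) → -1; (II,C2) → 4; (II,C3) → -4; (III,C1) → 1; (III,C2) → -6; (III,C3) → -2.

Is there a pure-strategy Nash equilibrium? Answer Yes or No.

No

Row minima: I → -4, II → -4, III → -6; maximin = -4.
Column maxima: C1 → 2, C2 → 4, C3 → -1; minimax = -1.
-4 ≠ -1, so no pure-strategy equilibrium exists.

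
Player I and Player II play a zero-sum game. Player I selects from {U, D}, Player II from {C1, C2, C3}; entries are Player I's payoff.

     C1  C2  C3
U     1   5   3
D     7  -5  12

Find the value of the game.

5/2

Row minima: U → 1, D → -5; maximin = 1.
Column maxima: C1 → 7, C2 → 5, C3 → 12; minimax = 5.
1 ≠ 5, so there is no saddle point; optimal play is mixed.
C3 is strictly dominated by C1 (it gives Player I strictly more in every row), so Player II never plays it.
On the remaining 2×2 (U, D vs C1, C2):
Let Player I play U with probability p. Expected payoff against C1: 1p + 7(1−p) = −6p + 7; against C2: 5p + (-5)(1−p) = 10p − 5.
Setting these equal: −6p + 7 = 10p − 5 ⇒ −16p = -12 ⇒ p = 3/4, and the value is (-6)·(3/4) + 7 = 5/2.
For Player II: with q = P(C1), equating U's and D's payoffs gives −4q + 5 = 12q − 5 ⇒ q = 5/8.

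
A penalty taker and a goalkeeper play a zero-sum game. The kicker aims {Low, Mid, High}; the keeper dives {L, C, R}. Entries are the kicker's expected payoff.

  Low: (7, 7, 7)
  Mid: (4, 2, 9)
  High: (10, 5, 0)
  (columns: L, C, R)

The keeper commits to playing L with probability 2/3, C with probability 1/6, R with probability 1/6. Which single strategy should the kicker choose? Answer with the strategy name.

High

Expected payoff of Low: (2/3)·7 + (1/6)·7 + (1/6)·7 = 7.
Expected payoff of Mid: (2/3)·4 + (1/6)·2 + (1/6)·9 = 9/2.
Expected payoff of High: (2/3)·10 + (1/6)·5 + (1/6)·0 = 15/2.
The largest is 15/2, so the kicker's best response is High.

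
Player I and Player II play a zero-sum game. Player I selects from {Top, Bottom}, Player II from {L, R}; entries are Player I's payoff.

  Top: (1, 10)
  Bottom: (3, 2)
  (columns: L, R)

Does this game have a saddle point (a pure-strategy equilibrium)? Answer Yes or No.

Row minima: Top → 1, Bottom → 2; maximin = 2.
Column maxima: L → 3, R → 10; minimax = 3.
2 ≠ 3, so no pure-strategy equilibrium exists.

No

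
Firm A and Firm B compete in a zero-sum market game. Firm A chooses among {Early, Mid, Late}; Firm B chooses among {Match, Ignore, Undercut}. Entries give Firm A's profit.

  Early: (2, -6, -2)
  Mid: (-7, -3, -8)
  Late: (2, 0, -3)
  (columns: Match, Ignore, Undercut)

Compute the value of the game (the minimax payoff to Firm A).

Row minima: Early → -6, Mid → -8, Late → -3; maximin = -3.
Column maxima: Match → 2, Ignore → 0, Undercut → -2; minimax = -2.
-3 ≠ -2, so there is no saddle point; optimal play is mixed.
Mid is strictly dominated by Late, so Firm A never plays it.
With Mid eliminated, Match is strictly dominated by Ignore (it gives Firm A strictly more in every remaining row), so Firm B never plays it.
On the remaining 2×2 (Early, Late vs Ignore, Undercut):
Let Firm A play Early with probability p. Expected payoff against Ignore: (-6)p + 0(1−p) = −6p; against Undercut: (-2)p + (-3)(1−p) = p − 3.
Setting these equal: −6p = p − 3 ⇒ −7p = -3 ⇒ p = 3/7, and the value is (-6)·(3/7) = -18/7.
For Firm B: with q = P(Ignore), equating Early's and Late's payoffs gives −4q − 2 = 3q − 3 ⇒ q = 1/7.

-18/7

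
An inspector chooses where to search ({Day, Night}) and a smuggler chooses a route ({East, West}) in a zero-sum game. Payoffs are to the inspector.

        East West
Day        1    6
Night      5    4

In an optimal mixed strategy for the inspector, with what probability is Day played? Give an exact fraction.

1/6

Row minima: Day → 1, Night → 4; maximin = 4.
Column maxima: East → 5, West → 6; minimax = 5.
4 ≠ 5, so there is no saddle point; optimal play is mixed.
Let the inspector play Day with probability p. Expected payoff against East: 1p + 5(1−p) = −4p + 5; against West: 6p + 4(1−p) = 2p + 4.
Setting these equal: −4p + 5 = 2p + 4 ⇒ −6p = -1 ⇒ p = 1/6, and the value is (-4)·(1/6) + 5 = 13/3.
For the smuggler: with q = P(East), equating Day's and Night's payoffs gives −5q + 6 = q + 4 ⇒ q = 1/3.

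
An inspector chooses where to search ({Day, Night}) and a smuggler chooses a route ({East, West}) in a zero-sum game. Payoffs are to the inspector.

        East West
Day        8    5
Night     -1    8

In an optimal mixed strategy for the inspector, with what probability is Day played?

Row minima: Day → 5, Night → -1; maximin = 5.
Column maxima: East → 8, West → 8; minimax = 8.
5 ≠ 8, so there is no saddle point; optimal play is mixed.
Let the inspector play Day with probability p. Expected payoff against East: 8p + (-1)(1−p) = 9p − 1; against West: 5p + 8(1−p) = −3p + 8.
Setting these equal: 9p − 1 = −3p + 8 ⇒ 12p = 9 ⇒ p = 3/4, and the value is (9)·(3/4) − 1 = 23/4.
For the smuggler: with q = P(East), equating Day's and Night's payoffs gives 3q + 5 = −9q + 8 ⇒ q = 1/4.

3/4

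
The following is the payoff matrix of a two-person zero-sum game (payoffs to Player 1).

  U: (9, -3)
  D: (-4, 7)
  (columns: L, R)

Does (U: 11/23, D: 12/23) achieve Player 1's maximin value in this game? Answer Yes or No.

Against L this mix gives (11/23)·9 + (12/23)·(-4) = 51/23.
Against R this mix gives (11/23)·(-3) + (12/23)·7 = 51/23.
All of Player 2's active replies (L, R) yield 51/23, and no column does worse for Player 1. The mix makes Player 2 indifferent and guarantees 51/23, so it is optimal.

Yes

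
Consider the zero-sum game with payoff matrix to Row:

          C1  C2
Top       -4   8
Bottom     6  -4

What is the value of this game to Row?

Row minima: Top → -4, Bottom → -4; maximin = -4.
Column maxima: C1 → 6, C2 → 8; minimax = 6.
-4 ≠ 6, so there is no saddle point; optimal play is mixed.
Let Row play Top with probability p. Expected payoff against C1: (-4)p + 6(1−p) = −10p + 6; against C2: 8p + (-4)(1−p) = 12p − 4.
Setting these equal: −10p + 6 = 12p − 4 ⇒ −22p = -10 ⇒ p = 5/11, and the value is (-10)·(5/11) + 6 = 16/11.
For Column: with q = P(C1), equating Top's and Bottom's payoffs gives −12q + 8 = 10q − 4 ⇒ q = 6/11.

16/11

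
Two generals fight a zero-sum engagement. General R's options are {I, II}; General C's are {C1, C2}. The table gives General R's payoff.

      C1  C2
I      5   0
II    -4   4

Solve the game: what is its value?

20/13

Row minima: I → 0, II → -4; maximin = 0.
Column maxima: C1 → 5, C2 → 4; minimax = 4.
0 ≠ 4, so there is no saddle point; optimal play is mixed.
Let General R play I with probability p. Expected payoff against C1: 5p + (-4)(1−p) = 9p − 4; against C2: 0p + 4(1−p) = −4p + 4.
Setting these equal: 9p − 4 = −4p + 4 ⇒ 13p = 8 ⇒ p = 8/13, and the value is (9)·(8/13) − 4 = 20/13.
For General C: with q = P(C1), equating I's and II's payoffs gives 5q = −8q + 4 ⇒ q = 4/13.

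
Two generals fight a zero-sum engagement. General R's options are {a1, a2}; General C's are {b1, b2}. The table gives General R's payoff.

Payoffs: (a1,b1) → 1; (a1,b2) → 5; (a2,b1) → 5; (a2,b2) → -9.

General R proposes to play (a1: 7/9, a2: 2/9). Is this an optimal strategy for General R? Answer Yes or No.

Against b1 this mix gives (7/9)·1 + (2/9)·5 = 17/9.
Against b2 this mix gives (7/9)·5 + (2/9)·(-9) = 17/9.
All of General C's active replies (b1, b2) yield 17/9, and no column does worse for General R. The mix makes General C indifferent and guarantees 17/9, so it is optimal.

Yes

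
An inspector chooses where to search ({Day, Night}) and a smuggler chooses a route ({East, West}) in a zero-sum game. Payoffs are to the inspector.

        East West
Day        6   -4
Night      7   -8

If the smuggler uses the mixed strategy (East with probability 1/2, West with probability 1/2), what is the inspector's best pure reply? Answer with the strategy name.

Expected payoff of Day: (1/2)·6 + (1/2)·(-4) = 1.
Expected payoff of Night: (1/2)·7 + (1/2)·(-8) = -1/2.
The largest is 1, so the inspector's best response is Day.

Day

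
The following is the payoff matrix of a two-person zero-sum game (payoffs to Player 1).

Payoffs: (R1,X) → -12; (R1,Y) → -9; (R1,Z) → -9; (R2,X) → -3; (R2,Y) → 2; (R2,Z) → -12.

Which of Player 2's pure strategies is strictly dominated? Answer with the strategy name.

Y

X holds Player 1's payoff strictly below Y in every row: -12 < -9, -3 < 2.
So Y is strictly dominated for Player 2.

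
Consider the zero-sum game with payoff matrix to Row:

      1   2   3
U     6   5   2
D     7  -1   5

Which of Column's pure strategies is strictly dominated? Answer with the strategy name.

1

2 holds Row's payoff strictly below 1 in every row: 5 < 6, -1 < 7.
So 1 is strictly dominated for Column.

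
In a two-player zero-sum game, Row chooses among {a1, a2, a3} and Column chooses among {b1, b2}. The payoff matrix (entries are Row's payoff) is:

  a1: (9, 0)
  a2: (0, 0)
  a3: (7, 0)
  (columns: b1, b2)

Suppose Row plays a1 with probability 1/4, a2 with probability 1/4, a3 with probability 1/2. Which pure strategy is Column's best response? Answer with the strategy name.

b2

If Column plays b1, Row's expected payoff is (1/4)·9 + (1/4)·0 + (1/2)·7 = 23/4.
If Column plays b2, Row's expected payoff is (1/4)·0 + (1/4)·0 + (1/2)·0 = 0.
Column minimizes Row's payoff; the smallest is 0, so the best response is b2.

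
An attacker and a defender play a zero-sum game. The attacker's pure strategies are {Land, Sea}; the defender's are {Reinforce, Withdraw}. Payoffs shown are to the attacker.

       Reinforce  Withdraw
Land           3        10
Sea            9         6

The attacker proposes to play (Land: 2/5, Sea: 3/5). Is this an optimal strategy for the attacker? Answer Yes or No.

No

Against Reinforce this mix gives (2/5)·3 + (3/5)·9 = 33/5.
Against Withdraw this mix gives (2/5)·10 + (3/5)·6 = 38/5.
The defender will play Reinforce, holding the attacker to 33/5. Shifting weight toward the row that does better against Reinforce would raise this floor (the equalizing mix achieves 36/5 against both Reinforce and Withdraw), so the proposed strategy is not optimal.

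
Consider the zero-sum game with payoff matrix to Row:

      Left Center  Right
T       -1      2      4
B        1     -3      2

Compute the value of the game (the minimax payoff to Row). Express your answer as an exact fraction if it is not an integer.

-1/7

Row minima: T → -1, B → -3; maximin = -1.
Column maxima: Left → 1, Center → 2, Right → 4; minimax = 1.
-1 ≠ 1, so there is no saddle point; optimal play is mixed.
Right is strictly dominated by Left (it gives Row strictly more in every row), so Column never plays it.
On the remaining 2×2 (T, B vs Left, Center):
Let Row play T with probability p. Expected payoff against Left: (-1)p + 1(1−p) = −2p + 1; against Center: 2p + (-3)(1−p) = 5p − 3.
Setting these equal: −2p + 1 = 5p − 3 ⇒ −7p = -4 ⇒ p = 4/7, and the value is (-2)·(4/7) + 1 = -1/7.
For Column: with q = P(Left), equating T's and B's payoffs gives −3q + 2 = 4q − 3 ⇒ q = 5/7.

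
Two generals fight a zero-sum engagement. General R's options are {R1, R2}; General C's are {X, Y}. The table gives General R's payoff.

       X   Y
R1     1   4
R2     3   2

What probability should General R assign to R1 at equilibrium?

Row minima: R1 → 1, R2 → 2; maximin = 2.
Column maxima: X → 3, Y → 4; minimax = 3.
2 ≠ 3, so there is no saddle point; optimal play is mixed.
Let General R play R1 with probability p. Expected payoff against X: 1p + 3(1−p) = −2p + 3; against Y: 4p + 2(1−p) = 2p + 2.
Setting these equal: −2p + 3 = 2p + 2 ⇒ −4p = -1 ⇒ p = 1/4, and the value is (-2)·(1/4) + 3 = 5/2.
For General C: with q = P(X), equating R1's and R2's payoffs gives −3q + 4 = q + 2 ⇒ q = 1/2.

1/4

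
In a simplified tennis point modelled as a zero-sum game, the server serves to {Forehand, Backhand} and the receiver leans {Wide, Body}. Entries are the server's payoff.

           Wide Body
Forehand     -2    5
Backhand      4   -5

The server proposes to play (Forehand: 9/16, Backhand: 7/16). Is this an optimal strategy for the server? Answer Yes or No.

Against Wide this mix gives (9/16)·(-2) + (7/16)·4 = 5/8.
Against Body this mix gives (9/16)·5 + (7/16)·(-5) = 5/8.
All of the receiver's active replies (Wide, Body) yield 5/8, and no column does worse for the server. The mix makes the receiver indifferent and guarantees 5/8, so it is optimal.

Yes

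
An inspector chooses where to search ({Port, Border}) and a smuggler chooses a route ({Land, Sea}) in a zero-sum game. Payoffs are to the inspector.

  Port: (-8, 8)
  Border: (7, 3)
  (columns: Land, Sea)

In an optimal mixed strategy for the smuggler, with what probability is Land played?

Row minima: Port → -8, Border → 3; maximin = 3.
Column maxima: Land → 7, Sea → 8; minimax = 7.
3 ≠ 7, so there is no saddle point; optimal play is mixed.
Let the inspector play Port with probability p. Expected payoff against Land: (-8)p + 7(1−p) = −15p + 7; against Sea: 8p + 3(1−p) = 5p + 3.
Setting these equal: −15p + 7 = 5p + 3 ⇒ −20p = -4 ⇒ p = 1/5, and the value is (-15)·(1/5) + 7 = 4.
For the smuggler: with q = P(Land), equating Port's and Border's payoffs gives −16q + 8 = 4q + 3 ⇒ q = 1/4.

1/4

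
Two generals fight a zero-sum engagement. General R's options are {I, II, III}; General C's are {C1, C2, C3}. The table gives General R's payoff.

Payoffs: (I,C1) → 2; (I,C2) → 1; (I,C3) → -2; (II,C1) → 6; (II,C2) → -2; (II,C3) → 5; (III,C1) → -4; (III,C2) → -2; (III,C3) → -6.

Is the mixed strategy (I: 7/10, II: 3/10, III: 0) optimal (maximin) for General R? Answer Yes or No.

Yes

Against C1 this mix gives (7/10)·2 + (3/10)·6 = 16/5.
Against C2 this mix gives (7/10)·1 + (3/10)·(-2) = 1/10.
Against C3 this mix gives (7/10)·(-2) + (3/10)·5 = 1/10.
All of General C's active replies (C2, C3) yield 1/10, and no column does worse for General R. The mix makes General C indifferent and guarantees 1/10, so it is optimal.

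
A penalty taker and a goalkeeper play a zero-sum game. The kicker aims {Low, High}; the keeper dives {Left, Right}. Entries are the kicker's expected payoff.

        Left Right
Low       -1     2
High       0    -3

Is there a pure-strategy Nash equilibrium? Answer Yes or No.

No

Row minima: Low → -1, High → -3; maximin = -1.
Column maxima: Left → 0, Right → 2; minimax = 0.
-1 ≠ 0, so no pure-strategy equilibrium exists.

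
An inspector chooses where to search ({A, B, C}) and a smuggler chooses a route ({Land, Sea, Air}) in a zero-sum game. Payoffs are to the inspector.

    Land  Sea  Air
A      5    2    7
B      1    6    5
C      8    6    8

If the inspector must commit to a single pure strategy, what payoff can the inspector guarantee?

Row minima: A → 2, B → 1, C → 6.
The best of these is 6.

6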